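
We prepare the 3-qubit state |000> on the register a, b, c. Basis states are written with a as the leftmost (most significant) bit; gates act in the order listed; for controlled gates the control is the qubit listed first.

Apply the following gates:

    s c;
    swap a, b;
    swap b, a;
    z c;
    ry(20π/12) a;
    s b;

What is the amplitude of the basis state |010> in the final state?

The final state's coefficient on |010> equals 0.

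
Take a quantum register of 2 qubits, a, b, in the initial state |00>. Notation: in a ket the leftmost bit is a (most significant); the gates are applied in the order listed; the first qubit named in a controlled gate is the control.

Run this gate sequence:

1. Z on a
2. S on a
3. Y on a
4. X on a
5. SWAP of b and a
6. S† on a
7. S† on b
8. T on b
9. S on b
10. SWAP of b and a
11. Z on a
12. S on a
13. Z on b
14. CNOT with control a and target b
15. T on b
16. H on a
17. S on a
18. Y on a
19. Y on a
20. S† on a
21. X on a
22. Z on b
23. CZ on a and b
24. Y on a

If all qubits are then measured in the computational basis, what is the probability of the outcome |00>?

Outcome |00> occurs with probability 1/2.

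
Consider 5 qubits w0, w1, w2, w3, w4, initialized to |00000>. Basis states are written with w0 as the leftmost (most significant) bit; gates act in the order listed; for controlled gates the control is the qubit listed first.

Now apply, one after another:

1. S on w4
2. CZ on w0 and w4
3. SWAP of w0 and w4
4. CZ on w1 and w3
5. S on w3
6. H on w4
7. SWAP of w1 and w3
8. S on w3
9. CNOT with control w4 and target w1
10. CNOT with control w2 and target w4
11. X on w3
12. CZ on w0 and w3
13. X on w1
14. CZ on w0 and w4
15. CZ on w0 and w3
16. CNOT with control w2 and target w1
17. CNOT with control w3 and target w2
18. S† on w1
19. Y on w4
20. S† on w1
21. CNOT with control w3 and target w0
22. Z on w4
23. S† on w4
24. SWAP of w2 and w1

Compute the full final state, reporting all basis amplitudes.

The final amplitudes are -sqrt(2)*I/2 on |11010>, sqrt(2)/2 on |11111>, and 0 on every other basis state.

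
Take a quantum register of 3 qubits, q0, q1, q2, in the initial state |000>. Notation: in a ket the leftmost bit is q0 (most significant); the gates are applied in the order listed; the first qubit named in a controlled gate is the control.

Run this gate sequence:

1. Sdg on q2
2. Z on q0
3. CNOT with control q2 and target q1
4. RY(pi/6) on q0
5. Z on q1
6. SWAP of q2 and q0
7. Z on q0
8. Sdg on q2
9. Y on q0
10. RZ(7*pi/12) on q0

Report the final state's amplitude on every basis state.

The resulting statevector has amplitude (sqrt(2) + sqrt(6))*exp(19*I*pi/24)/4 on |100>, (-sqrt(2) + sqrt(6))*exp(7*I*pi/24)/4 on |101>, and 0 on every other basis state.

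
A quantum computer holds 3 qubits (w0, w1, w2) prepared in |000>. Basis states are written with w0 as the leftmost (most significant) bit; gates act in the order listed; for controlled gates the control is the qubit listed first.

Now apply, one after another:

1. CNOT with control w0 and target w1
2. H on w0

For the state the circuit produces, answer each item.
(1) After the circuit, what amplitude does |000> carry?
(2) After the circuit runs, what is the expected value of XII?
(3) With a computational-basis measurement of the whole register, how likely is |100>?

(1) The amplitude on |000> is sqrt(2)/2.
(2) The expectation value of XII is 1.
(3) The probability of measuring |100> is 1/2.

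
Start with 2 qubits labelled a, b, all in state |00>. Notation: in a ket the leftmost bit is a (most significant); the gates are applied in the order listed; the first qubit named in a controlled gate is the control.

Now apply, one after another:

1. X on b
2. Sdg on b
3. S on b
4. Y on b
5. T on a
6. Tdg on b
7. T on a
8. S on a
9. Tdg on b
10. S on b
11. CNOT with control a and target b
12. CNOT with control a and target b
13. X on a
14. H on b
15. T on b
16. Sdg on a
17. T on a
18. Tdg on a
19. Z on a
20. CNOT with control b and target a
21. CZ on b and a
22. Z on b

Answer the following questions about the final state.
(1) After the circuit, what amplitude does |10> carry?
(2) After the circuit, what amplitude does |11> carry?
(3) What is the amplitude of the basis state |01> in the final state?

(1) The final state's coefficient on |10> equals sqrt(2)/2. Key observation: steps 11-12 multiply out to the identity, so the circuit reduces to the remaining gates.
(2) The final state's coefficient on |11> equals 0.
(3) The final state's coefficient on |01> equals -sqrt(2)*exp(I*pi/4)/2.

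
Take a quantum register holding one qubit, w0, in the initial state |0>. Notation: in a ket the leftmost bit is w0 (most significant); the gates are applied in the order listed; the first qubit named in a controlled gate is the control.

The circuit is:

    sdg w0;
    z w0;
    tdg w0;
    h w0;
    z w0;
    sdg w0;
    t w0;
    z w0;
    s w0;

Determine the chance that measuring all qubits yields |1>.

The probability of measuring |1> is 1/2.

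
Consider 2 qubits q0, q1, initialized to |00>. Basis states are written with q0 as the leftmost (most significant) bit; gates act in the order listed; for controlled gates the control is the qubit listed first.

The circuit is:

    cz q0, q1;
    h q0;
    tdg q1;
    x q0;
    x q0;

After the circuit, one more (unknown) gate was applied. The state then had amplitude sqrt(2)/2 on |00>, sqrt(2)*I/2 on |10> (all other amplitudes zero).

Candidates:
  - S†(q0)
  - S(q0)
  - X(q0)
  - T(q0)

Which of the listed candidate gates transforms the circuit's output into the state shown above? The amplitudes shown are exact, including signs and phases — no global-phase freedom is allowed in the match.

The unique candidate consistent with the amplitudes is S(q0). Key observation: steps 4-5 multiply out to the identity, so the circuit reduces to the remaining gates.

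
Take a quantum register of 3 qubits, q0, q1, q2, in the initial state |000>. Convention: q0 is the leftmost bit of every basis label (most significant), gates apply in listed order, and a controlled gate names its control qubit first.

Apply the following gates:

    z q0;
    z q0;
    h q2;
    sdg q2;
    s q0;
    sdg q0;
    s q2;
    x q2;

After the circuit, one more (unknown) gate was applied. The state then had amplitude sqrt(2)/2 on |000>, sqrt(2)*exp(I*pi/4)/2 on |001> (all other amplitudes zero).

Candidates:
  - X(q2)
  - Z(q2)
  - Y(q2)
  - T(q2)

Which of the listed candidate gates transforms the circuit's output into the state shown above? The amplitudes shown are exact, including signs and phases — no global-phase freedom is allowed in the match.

The applied gate was T(q2).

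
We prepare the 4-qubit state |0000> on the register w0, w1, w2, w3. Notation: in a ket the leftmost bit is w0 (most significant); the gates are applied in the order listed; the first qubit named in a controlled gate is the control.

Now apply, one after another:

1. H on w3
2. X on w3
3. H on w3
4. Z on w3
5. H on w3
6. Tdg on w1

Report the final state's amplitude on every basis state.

The resulting statevector has amplitude sqrt(2)/2 on |0000>, sqrt(2)/2 on |0001>, and 0 on every other basis state. Key observation: gates 1-4 undo each other exactly, leaving only the rest of the circuit to track.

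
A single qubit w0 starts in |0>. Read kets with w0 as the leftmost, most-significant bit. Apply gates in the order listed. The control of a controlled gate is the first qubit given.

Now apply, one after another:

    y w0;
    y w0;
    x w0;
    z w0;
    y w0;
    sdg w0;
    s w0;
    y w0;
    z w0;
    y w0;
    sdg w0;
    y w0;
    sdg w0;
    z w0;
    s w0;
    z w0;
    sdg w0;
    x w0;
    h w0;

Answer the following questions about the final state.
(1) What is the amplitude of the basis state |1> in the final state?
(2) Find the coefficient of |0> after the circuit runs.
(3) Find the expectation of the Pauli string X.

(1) The amplitude on |1> is -sqrt(2)*I/2. Key observation: steps 4-9 multiply out to the identity, so the circuit reduces to the remaining gates.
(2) The amplitude on |0> is -sqrt(2)*I/2.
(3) The observable X averages to 1.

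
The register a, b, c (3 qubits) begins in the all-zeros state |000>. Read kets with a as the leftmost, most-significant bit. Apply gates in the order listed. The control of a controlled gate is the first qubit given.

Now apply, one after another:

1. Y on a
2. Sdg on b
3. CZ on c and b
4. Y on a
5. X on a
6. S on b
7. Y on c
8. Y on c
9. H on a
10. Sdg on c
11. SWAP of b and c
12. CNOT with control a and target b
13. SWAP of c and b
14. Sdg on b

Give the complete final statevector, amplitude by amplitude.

The final amplitudes are sqrt(2)/2 on |000>, -sqrt(2)/2 on |101>, and 0 on every other basis state.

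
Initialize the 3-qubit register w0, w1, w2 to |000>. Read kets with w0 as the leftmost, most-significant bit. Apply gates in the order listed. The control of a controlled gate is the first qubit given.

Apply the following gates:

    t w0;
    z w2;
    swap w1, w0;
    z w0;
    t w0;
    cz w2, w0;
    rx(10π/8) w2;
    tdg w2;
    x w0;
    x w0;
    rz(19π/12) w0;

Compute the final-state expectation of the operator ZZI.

The expectation value of ZZI is 1. Key observation: steps 9-10 multiply out to the identity, so the circuit reduces to the remaining gates.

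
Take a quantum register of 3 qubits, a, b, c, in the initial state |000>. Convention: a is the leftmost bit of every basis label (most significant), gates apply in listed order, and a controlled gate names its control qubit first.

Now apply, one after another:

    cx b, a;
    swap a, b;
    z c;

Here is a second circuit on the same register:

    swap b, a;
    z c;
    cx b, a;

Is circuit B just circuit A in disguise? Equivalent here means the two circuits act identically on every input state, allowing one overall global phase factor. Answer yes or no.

No, they are not equivalent — no single phase factor reconciles the two unitaries.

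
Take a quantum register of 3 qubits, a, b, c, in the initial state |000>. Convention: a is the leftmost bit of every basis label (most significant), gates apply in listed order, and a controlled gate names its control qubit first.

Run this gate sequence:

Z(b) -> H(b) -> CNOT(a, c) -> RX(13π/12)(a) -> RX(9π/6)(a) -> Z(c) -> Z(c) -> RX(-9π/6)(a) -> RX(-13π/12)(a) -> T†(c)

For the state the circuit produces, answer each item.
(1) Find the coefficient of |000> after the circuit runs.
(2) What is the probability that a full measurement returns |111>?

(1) The amplitude on |000> is sqrt(2)/2. Key observation: gates 4-9 undo each other exactly, leaving only the rest of the circuit to track.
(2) Outcome |111> occurs with probability 0.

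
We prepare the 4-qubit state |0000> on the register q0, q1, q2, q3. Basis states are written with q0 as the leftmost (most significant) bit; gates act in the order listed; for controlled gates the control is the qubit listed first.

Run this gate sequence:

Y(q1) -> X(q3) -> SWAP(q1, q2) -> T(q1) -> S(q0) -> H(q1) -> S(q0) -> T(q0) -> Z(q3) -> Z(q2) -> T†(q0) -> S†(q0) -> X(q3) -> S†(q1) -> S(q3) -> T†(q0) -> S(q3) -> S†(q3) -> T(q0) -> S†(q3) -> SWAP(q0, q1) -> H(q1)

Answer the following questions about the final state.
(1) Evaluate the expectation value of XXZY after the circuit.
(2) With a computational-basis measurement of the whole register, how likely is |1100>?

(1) The expectation value of XXZY is 0. Key observation: the block from step 15 through step 20 cancels to the identity and can be dropped.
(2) A full measurement returns |1100> with probability 0.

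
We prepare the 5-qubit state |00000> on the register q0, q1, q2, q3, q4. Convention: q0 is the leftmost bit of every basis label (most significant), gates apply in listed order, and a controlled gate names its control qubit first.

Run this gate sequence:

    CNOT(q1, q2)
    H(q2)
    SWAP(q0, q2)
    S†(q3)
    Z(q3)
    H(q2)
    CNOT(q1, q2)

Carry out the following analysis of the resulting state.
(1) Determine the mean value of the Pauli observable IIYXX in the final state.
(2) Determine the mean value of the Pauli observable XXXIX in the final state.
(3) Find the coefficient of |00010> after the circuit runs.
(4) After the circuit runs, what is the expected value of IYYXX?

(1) The expectation value of IIYXX is 0.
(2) In the final state, XXXIX has expectation 0.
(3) |00010> carries amplitude 0 in the final state.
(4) The observable IYYXX averages to 0.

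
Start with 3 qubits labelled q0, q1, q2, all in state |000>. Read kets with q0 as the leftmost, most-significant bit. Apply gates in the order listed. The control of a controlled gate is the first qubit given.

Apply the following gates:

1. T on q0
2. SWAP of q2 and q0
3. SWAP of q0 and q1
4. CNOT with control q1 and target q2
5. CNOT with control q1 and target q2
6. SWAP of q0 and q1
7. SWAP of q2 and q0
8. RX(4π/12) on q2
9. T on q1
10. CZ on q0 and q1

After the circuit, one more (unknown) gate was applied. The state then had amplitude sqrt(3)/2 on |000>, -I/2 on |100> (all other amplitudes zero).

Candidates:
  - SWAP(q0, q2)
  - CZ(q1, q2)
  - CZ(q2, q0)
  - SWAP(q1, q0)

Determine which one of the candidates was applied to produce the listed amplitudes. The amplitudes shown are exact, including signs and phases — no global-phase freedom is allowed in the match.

It was SWAP(q0, q2) that produced the state shown. Key observation: steps 2-7 multiply out to the identity, so the circuit reduces to the remaining gates.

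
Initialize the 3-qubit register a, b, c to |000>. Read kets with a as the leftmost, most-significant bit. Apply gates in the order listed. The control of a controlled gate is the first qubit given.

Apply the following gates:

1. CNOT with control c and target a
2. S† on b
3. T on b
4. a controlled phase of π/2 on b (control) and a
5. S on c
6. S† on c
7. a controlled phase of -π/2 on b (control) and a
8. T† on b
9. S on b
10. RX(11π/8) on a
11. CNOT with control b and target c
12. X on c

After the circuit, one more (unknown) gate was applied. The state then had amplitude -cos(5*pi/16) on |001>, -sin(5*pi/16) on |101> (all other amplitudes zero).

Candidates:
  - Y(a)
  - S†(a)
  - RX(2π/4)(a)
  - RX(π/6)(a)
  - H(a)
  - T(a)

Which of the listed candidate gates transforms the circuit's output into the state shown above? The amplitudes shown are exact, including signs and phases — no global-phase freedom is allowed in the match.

It was S†(a) that produced the state shown. Key observation: gates 2-9 undo each other exactly, leaving only the rest of the circuit to track.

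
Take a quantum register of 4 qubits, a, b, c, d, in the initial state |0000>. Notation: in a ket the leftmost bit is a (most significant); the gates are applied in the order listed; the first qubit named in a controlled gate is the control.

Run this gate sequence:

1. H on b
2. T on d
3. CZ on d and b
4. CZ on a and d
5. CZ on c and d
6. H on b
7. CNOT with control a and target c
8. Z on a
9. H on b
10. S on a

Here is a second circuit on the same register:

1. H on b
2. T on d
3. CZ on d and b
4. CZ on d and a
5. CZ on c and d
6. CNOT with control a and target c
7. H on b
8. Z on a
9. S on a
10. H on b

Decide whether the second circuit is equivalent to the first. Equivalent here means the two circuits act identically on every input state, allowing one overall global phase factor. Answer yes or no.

Yes — the two circuits implement the same unitary up to a global phase.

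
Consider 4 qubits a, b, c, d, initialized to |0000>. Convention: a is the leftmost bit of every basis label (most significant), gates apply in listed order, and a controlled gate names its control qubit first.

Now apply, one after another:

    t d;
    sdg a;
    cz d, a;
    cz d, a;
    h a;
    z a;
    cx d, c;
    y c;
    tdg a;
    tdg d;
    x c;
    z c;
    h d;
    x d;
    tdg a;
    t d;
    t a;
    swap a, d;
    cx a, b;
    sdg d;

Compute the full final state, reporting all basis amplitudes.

The final amplitudes are I/2 on |0000>, exp(3*I*pi/4)/2 on |0001>, exp(3*I*pi/4)/2 on |1100>, -1/2 on |1101>, and 0 on every other basis state.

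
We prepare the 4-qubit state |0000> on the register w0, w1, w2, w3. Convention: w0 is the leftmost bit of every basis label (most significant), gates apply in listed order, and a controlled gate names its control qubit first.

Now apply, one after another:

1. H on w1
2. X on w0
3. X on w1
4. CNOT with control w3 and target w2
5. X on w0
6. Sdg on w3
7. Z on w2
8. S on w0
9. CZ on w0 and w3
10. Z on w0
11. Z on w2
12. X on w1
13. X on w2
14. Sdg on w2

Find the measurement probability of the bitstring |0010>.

The probability of measuring |0010> is 1/2.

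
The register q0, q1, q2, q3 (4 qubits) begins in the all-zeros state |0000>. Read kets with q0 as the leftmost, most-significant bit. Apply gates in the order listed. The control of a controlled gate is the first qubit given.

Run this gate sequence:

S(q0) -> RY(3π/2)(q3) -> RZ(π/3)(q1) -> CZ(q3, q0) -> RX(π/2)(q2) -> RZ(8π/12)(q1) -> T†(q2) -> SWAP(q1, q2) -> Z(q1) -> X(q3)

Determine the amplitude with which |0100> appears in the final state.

The final state's coefficient on |0100> equals -exp(3*I*pi/4)/2.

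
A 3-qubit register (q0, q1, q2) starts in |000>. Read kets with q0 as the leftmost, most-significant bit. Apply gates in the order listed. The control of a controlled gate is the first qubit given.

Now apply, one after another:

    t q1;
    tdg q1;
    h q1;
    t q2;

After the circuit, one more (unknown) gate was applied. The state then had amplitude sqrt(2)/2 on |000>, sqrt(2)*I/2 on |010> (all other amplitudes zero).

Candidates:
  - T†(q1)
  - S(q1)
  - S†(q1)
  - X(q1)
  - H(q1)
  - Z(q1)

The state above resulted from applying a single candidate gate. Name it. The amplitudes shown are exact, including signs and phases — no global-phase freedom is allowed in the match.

The applied gate was S(q1).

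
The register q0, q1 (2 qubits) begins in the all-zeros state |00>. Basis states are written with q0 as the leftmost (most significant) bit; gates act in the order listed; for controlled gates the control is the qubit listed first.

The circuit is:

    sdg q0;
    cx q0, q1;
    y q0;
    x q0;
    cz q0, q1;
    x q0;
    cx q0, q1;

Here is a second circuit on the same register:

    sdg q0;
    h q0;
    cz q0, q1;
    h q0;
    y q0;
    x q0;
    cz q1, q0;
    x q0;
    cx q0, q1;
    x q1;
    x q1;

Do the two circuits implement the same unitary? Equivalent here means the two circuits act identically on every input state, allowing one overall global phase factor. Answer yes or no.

No: there is an input state on which the two circuits produce genuinely different outputs (not merely differing by a phase).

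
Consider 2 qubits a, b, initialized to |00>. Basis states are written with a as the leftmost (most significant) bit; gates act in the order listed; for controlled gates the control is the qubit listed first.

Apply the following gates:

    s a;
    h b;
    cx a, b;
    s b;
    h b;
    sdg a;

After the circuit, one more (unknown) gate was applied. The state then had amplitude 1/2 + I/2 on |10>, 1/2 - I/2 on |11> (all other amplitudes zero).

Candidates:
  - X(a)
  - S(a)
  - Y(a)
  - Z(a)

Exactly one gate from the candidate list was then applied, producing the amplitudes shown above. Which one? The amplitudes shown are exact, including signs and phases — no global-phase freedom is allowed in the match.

The unique candidate consistent with the amplitudes is X(a).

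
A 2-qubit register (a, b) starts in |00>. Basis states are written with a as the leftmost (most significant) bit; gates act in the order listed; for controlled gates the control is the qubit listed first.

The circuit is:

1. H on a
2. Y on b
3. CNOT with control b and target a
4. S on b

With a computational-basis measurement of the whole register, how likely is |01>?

Outcome |01> occurs with probability 1/2.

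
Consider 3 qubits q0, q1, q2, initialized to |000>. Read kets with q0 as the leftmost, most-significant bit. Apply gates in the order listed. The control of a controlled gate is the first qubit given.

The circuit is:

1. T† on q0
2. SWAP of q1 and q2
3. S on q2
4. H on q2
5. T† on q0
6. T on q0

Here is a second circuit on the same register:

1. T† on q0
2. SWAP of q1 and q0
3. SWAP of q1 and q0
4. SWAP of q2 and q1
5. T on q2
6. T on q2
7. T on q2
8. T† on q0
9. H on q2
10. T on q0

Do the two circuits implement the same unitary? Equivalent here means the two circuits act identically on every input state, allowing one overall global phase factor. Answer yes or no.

No, they are not equivalent — no single phase factor reconciles the two unitaries.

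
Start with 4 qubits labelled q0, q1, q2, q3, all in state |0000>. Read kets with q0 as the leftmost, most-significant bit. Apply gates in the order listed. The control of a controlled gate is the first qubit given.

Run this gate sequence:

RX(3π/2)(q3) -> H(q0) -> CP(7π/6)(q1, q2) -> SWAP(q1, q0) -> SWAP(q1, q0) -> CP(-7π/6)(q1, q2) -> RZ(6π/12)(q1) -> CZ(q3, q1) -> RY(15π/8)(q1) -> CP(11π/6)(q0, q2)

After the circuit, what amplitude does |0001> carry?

The final state's coefficient on |0001> equals exp(I*pi/4)*cos(pi/16)/2. Key observation: the block from step 3 through step 6 cancels to the identity and can be dropped.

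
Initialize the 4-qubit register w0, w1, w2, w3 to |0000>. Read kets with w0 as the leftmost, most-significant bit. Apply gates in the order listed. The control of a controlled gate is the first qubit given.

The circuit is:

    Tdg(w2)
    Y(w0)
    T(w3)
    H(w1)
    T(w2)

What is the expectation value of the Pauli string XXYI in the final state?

The observable XXYI averages to 0.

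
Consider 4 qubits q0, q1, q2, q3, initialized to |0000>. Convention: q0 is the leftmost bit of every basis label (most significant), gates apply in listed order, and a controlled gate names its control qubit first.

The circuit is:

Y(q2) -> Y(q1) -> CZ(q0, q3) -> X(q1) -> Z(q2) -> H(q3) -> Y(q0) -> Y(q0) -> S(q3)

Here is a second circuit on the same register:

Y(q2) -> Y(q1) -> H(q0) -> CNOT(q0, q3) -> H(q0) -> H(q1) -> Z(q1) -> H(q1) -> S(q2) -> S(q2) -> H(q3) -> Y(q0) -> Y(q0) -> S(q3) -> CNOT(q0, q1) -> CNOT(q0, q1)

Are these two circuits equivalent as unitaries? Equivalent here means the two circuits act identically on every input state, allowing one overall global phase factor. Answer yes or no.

No, they are not equivalent — no single phase factor reconciles the two unitaries.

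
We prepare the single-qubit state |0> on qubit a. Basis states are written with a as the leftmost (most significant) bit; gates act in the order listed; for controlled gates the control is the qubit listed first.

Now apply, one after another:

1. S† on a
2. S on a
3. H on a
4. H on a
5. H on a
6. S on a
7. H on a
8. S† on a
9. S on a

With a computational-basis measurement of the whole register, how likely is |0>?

The probability of measuring |0> is 1/2.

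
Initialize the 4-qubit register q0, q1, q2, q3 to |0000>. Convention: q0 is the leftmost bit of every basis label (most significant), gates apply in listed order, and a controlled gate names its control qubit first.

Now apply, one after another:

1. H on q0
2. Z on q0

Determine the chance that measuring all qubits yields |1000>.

A full measurement returns |1000> with probability 1/2.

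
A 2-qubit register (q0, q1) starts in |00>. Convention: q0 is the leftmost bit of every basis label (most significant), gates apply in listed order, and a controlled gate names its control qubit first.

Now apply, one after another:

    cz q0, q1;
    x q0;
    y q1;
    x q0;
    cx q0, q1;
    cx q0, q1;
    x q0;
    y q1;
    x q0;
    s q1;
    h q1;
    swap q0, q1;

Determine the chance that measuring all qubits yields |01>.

The probability of measuring |01> is 0.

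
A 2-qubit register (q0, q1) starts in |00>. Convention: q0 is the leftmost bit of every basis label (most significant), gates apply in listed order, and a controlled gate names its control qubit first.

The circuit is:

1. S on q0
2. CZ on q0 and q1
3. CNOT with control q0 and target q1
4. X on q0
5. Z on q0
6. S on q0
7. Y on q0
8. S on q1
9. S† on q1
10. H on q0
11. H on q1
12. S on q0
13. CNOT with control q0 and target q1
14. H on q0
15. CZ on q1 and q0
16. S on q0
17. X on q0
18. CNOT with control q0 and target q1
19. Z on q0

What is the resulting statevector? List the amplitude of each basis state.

The final amplitudes are sqrt(2)*(-1 - I)/4 on |00>, sqrt(2)*(1 + I)/4 on |01>, sqrt(2)*(1 + I)/4 on |10>, sqrt(2)*(1 + I)/4 on |11>.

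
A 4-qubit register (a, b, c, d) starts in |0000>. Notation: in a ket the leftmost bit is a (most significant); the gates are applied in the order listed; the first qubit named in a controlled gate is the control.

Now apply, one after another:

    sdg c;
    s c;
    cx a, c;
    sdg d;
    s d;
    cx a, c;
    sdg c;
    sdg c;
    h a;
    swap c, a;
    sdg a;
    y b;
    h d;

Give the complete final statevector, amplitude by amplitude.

After the circuit, the state carries amplitude I/2 on |0100>, I/2 on |0101>, I/2 on |0110>, I/2 on |0111>, and 0 on every other basis state. Key observation: the block from step 2 through step 7 cancels to the identity and can be dropped.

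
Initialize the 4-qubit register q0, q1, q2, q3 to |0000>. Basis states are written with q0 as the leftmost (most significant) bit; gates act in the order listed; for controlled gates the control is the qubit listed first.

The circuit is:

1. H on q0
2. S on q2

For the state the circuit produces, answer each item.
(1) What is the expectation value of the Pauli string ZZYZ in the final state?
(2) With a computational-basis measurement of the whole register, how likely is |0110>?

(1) The expectation value of ZZYZ is 0.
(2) Outcome |0110> occurs with probability 0.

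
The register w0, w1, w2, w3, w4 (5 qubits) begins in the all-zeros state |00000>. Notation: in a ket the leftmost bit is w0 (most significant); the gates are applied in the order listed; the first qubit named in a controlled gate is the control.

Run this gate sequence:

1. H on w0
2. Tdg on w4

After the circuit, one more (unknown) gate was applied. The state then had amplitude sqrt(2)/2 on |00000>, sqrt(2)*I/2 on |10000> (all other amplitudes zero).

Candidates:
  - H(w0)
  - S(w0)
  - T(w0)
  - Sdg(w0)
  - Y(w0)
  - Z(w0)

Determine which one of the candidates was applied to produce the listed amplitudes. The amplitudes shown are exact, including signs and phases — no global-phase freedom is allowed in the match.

It was S(w0) that produced the state shown.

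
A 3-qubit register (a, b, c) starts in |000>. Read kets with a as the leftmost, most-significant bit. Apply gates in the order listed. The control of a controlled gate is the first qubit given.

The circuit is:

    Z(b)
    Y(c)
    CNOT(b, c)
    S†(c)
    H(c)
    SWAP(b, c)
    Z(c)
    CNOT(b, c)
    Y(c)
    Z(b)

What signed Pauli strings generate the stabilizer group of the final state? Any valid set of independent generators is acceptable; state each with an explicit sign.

The final state is stabilized by the group generated by -IXX, +ZII, -IZZ; other independent generating sets are equally valid.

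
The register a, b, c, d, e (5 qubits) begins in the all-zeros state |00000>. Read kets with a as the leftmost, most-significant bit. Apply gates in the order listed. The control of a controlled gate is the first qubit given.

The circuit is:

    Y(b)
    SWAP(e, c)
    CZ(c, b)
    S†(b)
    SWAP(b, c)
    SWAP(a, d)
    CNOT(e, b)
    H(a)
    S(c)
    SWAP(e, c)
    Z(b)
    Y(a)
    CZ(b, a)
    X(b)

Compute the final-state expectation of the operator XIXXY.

In the final state, XIXXY has expectation 0.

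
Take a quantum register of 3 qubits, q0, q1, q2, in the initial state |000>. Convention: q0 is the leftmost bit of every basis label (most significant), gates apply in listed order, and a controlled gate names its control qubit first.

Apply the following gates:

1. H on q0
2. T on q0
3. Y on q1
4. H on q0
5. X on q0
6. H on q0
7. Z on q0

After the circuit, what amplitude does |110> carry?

The final state's coefficient on |110> equals sqrt(2)*exp(3*I*pi/4)/2.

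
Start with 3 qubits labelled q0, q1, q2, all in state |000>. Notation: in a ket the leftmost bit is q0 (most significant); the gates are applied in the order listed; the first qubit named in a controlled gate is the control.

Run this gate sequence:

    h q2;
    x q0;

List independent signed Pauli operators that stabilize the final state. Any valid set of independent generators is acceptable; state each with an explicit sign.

One valid set of independent stabilizer generators is +IIX, -ZII, +IZI (any independent generating set of the same group is equally correct).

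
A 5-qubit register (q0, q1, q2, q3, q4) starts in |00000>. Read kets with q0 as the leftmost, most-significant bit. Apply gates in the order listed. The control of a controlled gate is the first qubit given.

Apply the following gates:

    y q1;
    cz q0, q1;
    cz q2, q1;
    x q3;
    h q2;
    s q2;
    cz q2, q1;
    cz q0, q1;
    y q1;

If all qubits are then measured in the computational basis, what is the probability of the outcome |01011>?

A full measurement returns |01011> with probability 0.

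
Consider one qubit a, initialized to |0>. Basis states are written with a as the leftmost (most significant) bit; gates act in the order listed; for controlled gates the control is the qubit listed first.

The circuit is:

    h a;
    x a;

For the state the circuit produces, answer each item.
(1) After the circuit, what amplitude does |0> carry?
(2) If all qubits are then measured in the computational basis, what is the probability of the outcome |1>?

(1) The final state's coefficient on |0> equals sqrt(2)/2.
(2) A full measurement returns |1> with probability 1/2.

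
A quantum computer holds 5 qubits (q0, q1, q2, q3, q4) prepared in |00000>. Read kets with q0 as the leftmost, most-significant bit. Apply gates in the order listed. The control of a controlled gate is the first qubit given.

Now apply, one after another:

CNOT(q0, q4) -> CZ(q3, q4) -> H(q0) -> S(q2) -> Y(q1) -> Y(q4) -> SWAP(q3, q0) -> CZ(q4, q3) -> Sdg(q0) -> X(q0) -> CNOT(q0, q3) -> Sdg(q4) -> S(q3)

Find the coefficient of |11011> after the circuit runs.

The amplitude on |11011> is -sqrt(2)/2.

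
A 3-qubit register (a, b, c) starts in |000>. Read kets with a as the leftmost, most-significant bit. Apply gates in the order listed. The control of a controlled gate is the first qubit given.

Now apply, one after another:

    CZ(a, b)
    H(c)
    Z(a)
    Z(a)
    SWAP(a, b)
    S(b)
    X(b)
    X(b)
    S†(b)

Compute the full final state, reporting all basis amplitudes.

The resulting statevector has amplitude sqrt(2)/2 on |000>, sqrt(2)/2 on |001>, and 0 on every other basis state. Key observation: steps 6-9 multiply out to the identity, so the circuit reduces to the remaining gates.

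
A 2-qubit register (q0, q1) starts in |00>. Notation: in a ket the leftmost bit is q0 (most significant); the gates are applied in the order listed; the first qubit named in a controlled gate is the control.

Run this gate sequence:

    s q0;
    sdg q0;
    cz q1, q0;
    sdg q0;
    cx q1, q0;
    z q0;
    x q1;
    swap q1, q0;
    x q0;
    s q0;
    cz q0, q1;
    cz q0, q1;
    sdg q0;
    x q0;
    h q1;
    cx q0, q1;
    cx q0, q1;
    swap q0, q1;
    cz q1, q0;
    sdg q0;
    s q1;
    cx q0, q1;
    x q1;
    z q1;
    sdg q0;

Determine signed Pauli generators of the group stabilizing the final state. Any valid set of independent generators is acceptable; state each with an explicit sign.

The final state is stabilized by the group generated by -XX, +ZZ; other independent generating sets are equally valid. Key observation: steps 9-14 multiply out to the identity, so the circuit reduces to the remaining gates.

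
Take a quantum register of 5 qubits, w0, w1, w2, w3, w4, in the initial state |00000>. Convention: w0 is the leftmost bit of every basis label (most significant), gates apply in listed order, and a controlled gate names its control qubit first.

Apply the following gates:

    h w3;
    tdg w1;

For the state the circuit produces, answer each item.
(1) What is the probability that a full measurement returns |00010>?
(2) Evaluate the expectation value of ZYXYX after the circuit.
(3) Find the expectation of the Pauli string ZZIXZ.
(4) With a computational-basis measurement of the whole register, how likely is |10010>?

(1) The probability of measuring |00010> is 1/2.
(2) The expectation value of ZYXYX is 0.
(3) The observable ZZIXZ averages to 1.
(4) A full measurement returns |10010> with probability 0.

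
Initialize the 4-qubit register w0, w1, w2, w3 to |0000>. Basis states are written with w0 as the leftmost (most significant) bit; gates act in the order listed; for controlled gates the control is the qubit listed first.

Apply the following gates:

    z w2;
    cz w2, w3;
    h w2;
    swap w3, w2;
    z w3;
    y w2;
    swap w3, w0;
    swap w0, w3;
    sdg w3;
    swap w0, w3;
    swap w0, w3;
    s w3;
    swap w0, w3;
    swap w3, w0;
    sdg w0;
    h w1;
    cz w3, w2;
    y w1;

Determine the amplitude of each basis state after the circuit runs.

The resulting statevector has amplitude 1/2 on |0010>, 1/2 on |0011>, -1/2 on |0110>, -1/2 on |0111>, and 0 on every other basis state. Key observation: gates 7-14 undo each other exactly, leaving only the rest of the circuit to track.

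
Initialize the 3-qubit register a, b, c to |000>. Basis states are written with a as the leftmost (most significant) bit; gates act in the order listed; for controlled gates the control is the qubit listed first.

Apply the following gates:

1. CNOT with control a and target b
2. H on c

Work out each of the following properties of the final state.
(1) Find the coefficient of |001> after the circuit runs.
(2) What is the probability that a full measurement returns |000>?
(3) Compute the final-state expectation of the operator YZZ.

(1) The final state's coefficient on |001> equals sqrt(2)/2.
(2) The probability of measuring |000> is 1/2.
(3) The observable YZZ averages to 0.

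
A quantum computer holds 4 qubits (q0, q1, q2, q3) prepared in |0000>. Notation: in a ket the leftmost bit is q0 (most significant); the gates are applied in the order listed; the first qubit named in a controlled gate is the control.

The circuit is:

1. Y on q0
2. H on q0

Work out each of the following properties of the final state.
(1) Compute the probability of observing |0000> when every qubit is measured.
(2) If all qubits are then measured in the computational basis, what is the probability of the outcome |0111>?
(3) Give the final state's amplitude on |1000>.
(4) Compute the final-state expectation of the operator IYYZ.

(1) Outcome |0000> occurs with probability 1/2.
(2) A full measurement returns |0111> with probability 0.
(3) The amplitude on |1000> is -sqrt(2)*I/2.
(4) The observable IYYZ averages to 0.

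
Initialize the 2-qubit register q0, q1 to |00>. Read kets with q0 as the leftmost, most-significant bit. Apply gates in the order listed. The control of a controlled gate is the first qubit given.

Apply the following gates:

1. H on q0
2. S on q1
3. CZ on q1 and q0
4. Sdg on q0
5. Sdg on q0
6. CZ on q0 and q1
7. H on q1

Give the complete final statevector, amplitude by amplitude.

After the circuit, the state carries amplitude 1/2 on |00>, 1/2 on |01>, -1/2 on |10>, -1/2 on |11>.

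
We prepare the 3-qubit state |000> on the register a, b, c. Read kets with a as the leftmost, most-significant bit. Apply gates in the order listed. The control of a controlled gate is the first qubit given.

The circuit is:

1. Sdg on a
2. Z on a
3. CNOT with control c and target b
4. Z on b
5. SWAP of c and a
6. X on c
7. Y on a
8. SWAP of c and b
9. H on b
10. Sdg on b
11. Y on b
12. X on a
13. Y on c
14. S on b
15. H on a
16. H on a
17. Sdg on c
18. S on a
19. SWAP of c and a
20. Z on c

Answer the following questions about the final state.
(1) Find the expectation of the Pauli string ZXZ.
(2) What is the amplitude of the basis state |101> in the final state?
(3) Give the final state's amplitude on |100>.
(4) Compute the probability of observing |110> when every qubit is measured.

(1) In the final state, ZXZ has expectation 1. Key observation: gates 15-16 undo each other exactly, leaving only the rest of the circuit to track.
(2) |101> carries amplitude 0 in the final state.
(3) The amplitude on |100> is sqrt(2)*I/2.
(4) Outcome |110> occurs with probability 1/2.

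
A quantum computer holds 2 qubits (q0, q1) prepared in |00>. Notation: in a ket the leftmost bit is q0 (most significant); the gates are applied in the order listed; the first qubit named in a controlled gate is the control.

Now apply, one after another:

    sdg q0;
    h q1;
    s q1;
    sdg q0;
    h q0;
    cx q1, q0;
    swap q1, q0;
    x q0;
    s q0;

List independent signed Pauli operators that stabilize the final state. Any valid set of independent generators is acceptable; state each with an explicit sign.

The stabilizer group can be generated by +XI, +IX, among other valid generating sets.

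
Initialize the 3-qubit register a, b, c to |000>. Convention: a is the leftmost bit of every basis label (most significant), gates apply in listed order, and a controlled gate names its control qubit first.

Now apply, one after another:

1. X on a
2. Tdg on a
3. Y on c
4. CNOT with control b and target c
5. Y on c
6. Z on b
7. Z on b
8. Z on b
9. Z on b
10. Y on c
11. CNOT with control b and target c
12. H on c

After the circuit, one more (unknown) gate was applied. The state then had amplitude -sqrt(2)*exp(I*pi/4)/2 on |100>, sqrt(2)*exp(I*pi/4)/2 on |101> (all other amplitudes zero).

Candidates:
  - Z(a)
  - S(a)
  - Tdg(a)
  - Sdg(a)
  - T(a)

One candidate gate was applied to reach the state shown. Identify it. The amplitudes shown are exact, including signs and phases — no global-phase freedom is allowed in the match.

The unique candidate consistent with the amplitudes is Z(a). Key observation: gates 4-11 undo each other exactly, leaving only the rest of the circuit to track.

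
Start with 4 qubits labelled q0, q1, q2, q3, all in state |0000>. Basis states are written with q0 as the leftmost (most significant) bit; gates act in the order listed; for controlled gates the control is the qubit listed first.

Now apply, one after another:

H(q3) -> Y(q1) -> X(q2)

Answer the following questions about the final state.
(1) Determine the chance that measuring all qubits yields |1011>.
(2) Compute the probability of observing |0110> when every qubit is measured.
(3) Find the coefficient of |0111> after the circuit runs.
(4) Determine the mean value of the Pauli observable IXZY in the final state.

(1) Outcome |1011> occurs with probability 0.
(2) Outcome |0110> occurs with probability 1/2.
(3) The amplitude on |0111> is sqrt(2)*I/2.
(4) In the final state, IXZY has expectation 0.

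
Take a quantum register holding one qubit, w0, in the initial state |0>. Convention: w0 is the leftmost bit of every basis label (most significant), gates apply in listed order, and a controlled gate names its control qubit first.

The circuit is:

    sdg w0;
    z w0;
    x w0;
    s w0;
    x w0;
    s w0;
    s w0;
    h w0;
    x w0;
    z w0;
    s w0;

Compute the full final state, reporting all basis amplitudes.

The final amplitudes are sqrt(2)*I/2 on |0>, sqrt(2)/2 on |1>.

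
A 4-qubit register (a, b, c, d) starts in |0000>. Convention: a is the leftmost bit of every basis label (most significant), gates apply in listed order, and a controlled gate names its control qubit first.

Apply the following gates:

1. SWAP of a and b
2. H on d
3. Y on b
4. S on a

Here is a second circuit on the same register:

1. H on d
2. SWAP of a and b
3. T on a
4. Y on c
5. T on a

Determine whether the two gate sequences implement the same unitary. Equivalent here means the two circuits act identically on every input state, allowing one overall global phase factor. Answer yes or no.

No: there is an input state on which the two circuits produce genuinely different outputs (not merely differing by a phase).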